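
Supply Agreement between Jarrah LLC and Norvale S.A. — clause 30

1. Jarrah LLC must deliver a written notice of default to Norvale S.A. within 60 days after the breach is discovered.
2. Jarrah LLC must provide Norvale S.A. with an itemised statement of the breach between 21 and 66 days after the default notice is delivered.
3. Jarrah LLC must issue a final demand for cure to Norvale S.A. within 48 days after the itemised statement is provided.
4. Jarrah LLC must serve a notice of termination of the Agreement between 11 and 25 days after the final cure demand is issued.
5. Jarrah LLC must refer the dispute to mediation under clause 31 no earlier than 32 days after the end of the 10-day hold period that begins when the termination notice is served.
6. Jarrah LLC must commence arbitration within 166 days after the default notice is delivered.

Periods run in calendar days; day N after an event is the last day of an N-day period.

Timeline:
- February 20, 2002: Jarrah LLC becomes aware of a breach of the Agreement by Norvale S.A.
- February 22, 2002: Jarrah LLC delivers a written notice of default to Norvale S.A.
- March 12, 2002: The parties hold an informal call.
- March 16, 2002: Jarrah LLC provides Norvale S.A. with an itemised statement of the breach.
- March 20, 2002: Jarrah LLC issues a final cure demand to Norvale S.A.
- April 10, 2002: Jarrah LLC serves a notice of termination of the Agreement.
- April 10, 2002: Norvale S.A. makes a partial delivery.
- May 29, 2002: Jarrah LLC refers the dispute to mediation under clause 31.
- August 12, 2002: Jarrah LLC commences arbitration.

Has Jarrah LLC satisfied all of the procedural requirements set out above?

(1) due by February 20, 2002 + 60 days = April 21, 2002; February 22, 2002 is within that limit.
(2) the permitted window runs from February 22, 2002 + 21 = March 15, 2002 to February 22, 2002 + 66 = April 29, 2002; done March 16, 2002 — within the window.
(3) due by March 16, 2002 + 48 days = May 3, 2002; March 20, 2002 is within that limit.
(4) the permitted window runs from March 20, 2002 + 11 = March 31, 2002 to March 20, 2002 + 25 = April 14, 2002; done April 10, 2002, which is between those dates.
(5) permitted from April 20, 2002 + 32 days = May 22, 2002 onward; done May 29, 2002, after the minimum wait.
(6) due by February 22, 2002 + 166 days = August 7, 2002; not done until August 12, 2002, 5 days after the deadline.

No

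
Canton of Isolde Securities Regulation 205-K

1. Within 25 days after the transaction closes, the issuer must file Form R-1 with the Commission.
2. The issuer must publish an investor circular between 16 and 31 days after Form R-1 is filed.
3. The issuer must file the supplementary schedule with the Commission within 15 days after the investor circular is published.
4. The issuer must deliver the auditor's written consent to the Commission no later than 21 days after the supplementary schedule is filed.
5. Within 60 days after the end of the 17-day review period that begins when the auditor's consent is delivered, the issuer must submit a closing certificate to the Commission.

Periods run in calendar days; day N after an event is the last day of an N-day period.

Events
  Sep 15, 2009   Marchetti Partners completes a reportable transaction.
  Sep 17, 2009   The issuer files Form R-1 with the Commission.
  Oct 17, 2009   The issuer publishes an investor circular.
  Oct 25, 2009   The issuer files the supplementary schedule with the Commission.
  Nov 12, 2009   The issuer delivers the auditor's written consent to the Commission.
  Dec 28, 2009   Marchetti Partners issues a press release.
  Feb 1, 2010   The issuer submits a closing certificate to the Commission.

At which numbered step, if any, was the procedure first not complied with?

Step 5

Step 1: 25 days after Sep 15, 2009 (when the transaction closes) is Oct 10, 2009; completed Sep 17, 2009, before the deadline.
Step 2: the window is 16–31 days after Sep 17, 2009 (when Form R-1 is filed), so Oct 3, 2009 through Oct 18, 2009; done Oct 17, 2009, which is between those dates.
Step 3: 15 days after Oct 17, 2009 (when the investor circular is published) is Nov 1, 2009; completed Oct 25, 2009, before the deadline.
Step 4: 21 days after Oct 25, 2009 (when the supplementary schedule is filed) is Nov 15, 2009; done Nov 12, 2009 — timely.
Step 5: 60 days after Nov 29, 2009 (end of the 17-day review period, which began when the auditor's consent is delivered on Nov 12, 2009) is Jan 28, 2010; not done until Feb 1, 2010, 4 days after the deadline.
That is the first point of non-compliance.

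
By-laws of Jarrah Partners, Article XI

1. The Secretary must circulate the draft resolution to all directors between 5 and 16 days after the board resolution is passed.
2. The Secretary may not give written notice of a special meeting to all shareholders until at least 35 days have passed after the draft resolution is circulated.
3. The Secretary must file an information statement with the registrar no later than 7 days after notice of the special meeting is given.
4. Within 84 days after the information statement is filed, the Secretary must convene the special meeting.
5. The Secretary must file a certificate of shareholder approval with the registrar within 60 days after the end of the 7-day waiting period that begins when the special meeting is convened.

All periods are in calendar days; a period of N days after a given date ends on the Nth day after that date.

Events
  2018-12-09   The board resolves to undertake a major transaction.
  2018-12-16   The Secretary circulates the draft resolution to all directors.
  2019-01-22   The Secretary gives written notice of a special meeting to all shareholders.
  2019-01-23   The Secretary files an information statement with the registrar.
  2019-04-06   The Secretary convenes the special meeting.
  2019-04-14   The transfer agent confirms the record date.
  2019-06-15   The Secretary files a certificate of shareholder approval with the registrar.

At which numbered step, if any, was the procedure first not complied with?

Step 5

Step 1: the window is 5–16 days after 2018-12-09 (when the board resolution is passed), so 2018-12-14 through 2018-12-25; done 2018-12-16, which is between those dates.
Step 2: the earliest permitted date is 35 days after 2018-12-16 (when the draft resolution is circulated), i.e. 2019-01-20; done 2019-01-22 — permitted.
Step 3: 7 days after 2019-01-22 (when notice of the special meeting is given) is 2019-01-29; 2019-01-23 is within that limit.
Step 4: 84 days after 2019-01-23 (when the information statement is filed) is 2019-04-17; 2019-04-06 is within that limit.
Step 5: 60 days after 2019-04-13 (end of the 7-day waiting period, which began when the special meeting is convened on 2019-04-06) is 2019-06-12; 2019-06-15 misses that deadline by 3 days.
The analysis stops there.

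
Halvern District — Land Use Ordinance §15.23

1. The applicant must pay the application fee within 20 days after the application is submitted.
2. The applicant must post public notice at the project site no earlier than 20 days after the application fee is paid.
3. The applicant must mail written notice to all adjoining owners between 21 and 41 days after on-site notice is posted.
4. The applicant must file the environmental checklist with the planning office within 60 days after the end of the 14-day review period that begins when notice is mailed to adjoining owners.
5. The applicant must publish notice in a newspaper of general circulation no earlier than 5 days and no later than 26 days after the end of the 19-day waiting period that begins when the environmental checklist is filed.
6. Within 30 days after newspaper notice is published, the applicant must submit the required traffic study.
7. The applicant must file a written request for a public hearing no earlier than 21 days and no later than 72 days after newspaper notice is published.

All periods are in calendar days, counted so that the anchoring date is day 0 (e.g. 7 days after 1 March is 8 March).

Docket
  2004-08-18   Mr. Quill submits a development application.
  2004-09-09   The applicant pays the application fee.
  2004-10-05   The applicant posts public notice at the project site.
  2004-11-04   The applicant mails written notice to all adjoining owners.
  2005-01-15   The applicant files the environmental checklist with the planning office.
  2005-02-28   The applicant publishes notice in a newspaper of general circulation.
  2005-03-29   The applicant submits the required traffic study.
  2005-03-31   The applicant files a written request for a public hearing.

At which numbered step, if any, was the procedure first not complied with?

Step 1: 20 days after 2004-08-18 (when the application is submitted) is 2004-09-07; done 2004-09-09 — 2 days late.
The procedure was therefore not followed at step 1.

Step 1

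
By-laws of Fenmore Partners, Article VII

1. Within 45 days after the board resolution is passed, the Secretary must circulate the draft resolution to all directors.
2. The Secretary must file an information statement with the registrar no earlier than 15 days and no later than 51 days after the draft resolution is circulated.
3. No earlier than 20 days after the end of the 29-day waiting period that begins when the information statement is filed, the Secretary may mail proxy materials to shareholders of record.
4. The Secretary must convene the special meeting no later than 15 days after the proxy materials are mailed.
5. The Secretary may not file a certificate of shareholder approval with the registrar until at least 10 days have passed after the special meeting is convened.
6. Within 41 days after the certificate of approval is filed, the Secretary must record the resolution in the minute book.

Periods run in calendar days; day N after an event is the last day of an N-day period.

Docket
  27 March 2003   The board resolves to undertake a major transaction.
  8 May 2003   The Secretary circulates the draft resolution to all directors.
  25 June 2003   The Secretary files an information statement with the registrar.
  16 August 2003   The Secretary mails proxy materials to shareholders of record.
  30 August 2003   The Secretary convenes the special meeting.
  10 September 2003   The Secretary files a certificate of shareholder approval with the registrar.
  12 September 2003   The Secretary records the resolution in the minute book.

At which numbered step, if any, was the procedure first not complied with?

None — every step was satisfied

(1) due by 27 March 2003 + 45 days = 11 May 2003; completed 8 May 2003, before the deadline.
(2) the permitted window runs from 8 May 2003 + 15 = 23 May 2003 to 8 May 2003 + 51 = 28 June 2003; 25 June 2003 falls inside that range.
(3) permitted from 24 July 2003 + 20 days = 13 August 2003 onward; done 16 August 2003, after the minimum wait.
(4) due by 16 August 2003 + 15 days = 31 August 2003; 30 August 2003 is within that limit.
(5) permitted from 30 August 2003 + 10 days = 9 September 2003 onward; 10 September 2003 is on or after that date.
(6) due by 10 September 2003 + 41 days = 21 October 2003; 12 September 2003 is within that limit.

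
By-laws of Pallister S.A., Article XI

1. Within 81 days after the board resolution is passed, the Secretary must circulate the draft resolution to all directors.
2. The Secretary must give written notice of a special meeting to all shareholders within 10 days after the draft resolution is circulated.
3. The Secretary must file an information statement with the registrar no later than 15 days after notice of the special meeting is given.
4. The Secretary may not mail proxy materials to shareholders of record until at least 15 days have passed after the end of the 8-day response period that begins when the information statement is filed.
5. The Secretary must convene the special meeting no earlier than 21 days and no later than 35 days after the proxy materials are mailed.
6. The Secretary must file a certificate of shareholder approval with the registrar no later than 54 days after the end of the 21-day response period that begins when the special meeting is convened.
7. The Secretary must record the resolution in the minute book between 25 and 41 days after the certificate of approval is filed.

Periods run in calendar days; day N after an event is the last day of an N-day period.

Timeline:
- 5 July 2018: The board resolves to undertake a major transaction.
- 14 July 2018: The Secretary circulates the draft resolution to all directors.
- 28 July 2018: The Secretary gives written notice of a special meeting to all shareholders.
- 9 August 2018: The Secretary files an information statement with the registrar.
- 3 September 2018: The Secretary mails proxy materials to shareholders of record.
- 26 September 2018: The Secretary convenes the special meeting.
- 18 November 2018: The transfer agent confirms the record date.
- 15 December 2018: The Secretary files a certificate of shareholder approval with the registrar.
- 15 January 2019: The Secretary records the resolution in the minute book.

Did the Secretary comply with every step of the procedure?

No

Step 1 — counting 81 days from 5 July 2018 (when the board resolution is passed) gives a deadline of 24 September 2018; done 14 July 2018 — timely.
Step 2 — counting 10 days from 14 July 2018 (when the draft resolution is circulated) gives a deadline of 24 July 2018; not done until 28 July 2018, 4 days after the deadline.
No need to go further; step 2 was not satisfied.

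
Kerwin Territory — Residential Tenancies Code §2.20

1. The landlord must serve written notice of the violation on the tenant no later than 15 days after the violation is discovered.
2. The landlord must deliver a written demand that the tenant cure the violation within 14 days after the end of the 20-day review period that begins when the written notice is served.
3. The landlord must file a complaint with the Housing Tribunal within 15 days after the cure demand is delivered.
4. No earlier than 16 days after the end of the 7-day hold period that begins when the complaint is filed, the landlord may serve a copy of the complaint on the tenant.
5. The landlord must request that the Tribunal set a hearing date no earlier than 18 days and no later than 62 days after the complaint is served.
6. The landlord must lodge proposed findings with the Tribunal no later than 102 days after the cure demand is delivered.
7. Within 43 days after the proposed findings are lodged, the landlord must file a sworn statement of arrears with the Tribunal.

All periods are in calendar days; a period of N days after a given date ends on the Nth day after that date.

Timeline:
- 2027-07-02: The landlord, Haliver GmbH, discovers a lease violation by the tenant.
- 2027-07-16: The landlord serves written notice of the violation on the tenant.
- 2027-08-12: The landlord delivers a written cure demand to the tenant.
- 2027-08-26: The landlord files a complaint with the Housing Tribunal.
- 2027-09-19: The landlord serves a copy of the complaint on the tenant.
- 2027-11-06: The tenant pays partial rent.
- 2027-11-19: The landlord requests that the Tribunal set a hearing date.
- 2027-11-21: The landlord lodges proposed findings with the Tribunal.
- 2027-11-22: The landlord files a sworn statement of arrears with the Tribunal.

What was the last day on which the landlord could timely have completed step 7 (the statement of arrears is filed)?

Step 7 runs from 2027-11-21, when the proposed findings are lodged. 43 days after 2027-11-21 is 2028-01-03.

2028-01-03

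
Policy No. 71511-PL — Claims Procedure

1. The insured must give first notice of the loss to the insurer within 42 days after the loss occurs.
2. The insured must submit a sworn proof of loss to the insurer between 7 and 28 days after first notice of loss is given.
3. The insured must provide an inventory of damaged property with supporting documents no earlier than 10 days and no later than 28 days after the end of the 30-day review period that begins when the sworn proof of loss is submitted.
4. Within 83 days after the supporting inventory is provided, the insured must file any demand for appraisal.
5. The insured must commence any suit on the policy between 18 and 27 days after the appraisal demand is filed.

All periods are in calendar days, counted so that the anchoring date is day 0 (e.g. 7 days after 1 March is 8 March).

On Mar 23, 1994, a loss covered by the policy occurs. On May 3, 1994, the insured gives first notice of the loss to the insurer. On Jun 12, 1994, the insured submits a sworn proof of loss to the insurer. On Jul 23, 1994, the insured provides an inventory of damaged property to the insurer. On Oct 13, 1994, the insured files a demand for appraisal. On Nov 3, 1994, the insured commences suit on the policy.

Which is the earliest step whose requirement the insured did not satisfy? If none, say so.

Step 2

(1) due by Mar 23, 1994 + 42 days = May 4, 1994; May 3, 1994 is within that limit.
(2) the permitted window runs from May 3, 1994 + 7 = May 10, 1994 to May 3, 1994 + 28 = May 31, 1994; Jun 12, 1994 is 12 days past the end of the window.
No need to go further; step 2 was not satisfied.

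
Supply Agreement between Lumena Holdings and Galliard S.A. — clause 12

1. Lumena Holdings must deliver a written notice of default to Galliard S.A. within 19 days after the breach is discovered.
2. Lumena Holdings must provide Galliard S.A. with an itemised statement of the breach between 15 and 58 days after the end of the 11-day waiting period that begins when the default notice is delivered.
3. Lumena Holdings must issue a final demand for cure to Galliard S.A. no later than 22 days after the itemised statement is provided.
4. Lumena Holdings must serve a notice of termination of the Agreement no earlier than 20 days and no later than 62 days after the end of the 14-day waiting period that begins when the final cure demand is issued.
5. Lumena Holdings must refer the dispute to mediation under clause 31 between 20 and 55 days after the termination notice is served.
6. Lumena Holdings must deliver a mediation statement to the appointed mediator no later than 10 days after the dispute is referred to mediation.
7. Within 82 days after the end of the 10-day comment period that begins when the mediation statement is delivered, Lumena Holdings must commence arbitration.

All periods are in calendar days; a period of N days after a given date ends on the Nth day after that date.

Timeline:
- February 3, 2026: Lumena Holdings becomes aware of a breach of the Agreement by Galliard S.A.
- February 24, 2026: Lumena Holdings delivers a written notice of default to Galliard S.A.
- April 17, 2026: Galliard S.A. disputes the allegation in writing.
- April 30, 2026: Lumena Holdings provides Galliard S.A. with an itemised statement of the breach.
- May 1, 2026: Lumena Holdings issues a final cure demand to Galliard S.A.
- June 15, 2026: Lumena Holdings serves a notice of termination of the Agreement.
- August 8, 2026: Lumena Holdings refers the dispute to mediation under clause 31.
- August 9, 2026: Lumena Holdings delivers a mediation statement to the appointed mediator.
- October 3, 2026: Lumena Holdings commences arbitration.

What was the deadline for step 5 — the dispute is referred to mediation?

August 9, 2026

Step 5 runs from June 15, 2026, when the termination notice is served. The window is 20–55 days after June 15, 2026; it closes on August 9, 2026.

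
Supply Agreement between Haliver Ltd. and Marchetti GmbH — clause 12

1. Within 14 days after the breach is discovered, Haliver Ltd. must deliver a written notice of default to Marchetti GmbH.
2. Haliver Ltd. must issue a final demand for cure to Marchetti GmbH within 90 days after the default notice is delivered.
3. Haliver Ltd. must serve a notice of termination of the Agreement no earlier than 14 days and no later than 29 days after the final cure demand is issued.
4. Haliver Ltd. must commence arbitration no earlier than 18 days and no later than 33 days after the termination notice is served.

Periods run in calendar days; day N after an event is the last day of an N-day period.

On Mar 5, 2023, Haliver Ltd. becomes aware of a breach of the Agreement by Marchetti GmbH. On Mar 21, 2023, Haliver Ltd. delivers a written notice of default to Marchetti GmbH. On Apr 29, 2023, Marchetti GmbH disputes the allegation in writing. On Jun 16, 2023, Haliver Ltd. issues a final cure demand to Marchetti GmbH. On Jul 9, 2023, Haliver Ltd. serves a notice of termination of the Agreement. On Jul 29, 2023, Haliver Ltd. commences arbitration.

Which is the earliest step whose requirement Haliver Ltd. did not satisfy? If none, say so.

(1) due by Mar 5, 2023 + 14 days = Mar 19, 2023; done Mar 21, 2023 — 2 days late.

Step 1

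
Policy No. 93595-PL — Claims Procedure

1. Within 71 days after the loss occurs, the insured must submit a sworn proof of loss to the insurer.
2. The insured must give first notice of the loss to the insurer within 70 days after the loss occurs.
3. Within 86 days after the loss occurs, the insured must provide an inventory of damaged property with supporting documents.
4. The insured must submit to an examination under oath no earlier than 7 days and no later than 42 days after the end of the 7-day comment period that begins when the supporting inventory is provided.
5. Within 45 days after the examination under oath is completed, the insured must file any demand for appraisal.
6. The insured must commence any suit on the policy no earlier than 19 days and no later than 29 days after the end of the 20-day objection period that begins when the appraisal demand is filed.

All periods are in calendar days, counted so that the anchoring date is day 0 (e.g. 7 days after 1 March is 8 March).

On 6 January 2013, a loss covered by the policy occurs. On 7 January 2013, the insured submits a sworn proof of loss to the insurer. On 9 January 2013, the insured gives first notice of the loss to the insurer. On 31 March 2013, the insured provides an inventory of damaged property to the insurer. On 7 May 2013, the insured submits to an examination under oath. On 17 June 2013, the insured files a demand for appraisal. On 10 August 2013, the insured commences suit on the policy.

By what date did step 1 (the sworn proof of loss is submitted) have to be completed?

18 March 2013

Step 1 runs from 6 January 2013, when the loss occurs. 71 days after 6 January 2013 is 18 March 2013.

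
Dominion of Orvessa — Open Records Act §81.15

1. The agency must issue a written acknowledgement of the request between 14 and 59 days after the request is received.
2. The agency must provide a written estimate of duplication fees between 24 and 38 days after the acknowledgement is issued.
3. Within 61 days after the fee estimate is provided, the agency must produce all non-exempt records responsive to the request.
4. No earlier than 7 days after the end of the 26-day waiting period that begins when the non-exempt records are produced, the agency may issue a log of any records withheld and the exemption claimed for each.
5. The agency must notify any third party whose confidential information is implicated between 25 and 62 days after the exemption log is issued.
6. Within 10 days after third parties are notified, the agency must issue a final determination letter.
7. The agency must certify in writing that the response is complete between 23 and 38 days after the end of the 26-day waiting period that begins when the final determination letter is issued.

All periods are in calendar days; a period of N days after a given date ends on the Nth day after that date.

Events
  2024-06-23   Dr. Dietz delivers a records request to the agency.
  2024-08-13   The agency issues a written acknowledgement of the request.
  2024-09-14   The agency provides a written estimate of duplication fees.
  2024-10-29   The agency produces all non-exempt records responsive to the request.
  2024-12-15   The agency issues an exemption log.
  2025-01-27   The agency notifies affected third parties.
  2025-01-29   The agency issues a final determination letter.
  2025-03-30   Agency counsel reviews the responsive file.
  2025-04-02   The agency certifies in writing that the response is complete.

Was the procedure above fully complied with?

(1) the permitted window runs from 2024-06-23 + 14 = 2024-07-07 to 2024-06-23 + 59 = 2024-08-21; done 2024-08-13 — within the window.
(2) the permitted window runs from 2024-08-13 + 24 = 2024-09-06 to 2024-08-13 + 38 = 2024-09-20; 2024-09-14 falls inside that range.
(3) due by 2024-09-14 + 61 days = 2024-11-14; done 2024-10-29 — timely.
(4) permitted from 2024-11-24 + 7 days = 2024-12-01 onward; 2024-12-15 is on or after that date.
(5) the permitted window runs from 2024-12-15 + 25 = 2025-01-09 to 2024-12-15 + 62 = 2025-02-15; 2025-01-27 falls inside that range.
(6) due by 2025-01-27 + 10 days = 2025-02-06; 2025-01-29 is within that limit.
(7) the permitted window runs from 2025-02-24 + 23 = 2025-03-19 to 2025-02-24 + 38 = 2025-04-03; 2025-04-02 falls inside that range.

Yes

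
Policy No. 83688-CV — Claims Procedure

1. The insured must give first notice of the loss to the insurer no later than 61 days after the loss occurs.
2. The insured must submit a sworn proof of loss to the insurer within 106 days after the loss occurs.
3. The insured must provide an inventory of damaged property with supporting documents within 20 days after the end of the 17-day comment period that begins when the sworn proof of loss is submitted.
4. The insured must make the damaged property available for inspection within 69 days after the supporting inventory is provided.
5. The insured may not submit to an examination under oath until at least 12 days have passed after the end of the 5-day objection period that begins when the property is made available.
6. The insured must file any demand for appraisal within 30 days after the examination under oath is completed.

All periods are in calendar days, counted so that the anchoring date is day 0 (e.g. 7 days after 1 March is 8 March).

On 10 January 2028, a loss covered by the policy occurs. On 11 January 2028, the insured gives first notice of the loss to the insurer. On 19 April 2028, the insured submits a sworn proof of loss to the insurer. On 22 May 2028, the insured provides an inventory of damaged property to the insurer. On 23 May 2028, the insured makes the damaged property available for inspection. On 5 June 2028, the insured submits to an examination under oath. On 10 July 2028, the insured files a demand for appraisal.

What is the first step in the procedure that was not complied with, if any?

Step 5

Step 1 — counting 61 days from 10 January 2028 (when the loss occurs) gives a deadline of 11 March 2028; completed 11 January 2028, before the deadline.
Step 2 — counting 106 days from 10 January 2028 (when the loss occurs) gives a deadline of 25 April 2028; 19 April 2028 is within that limit.
Step 3 — counting 20 days from 6 May 2028 (end of the 17-day comment period, which began when the sworn proof of loss is submitted on 19 April 2028) gives a deadline of 26 May 2028; 22 May 2028 is within that limit.
Step 4 — counting 69 days from 22 May 2028 (when the supporting inventory is provided) gives a deadline of 30 July 2028; done 23 May 2028 — timely.
Step 5 — must wait 12 days from 28 May 2028 (end of the 5-day objection period, which began when the property is made available on 23 May 2028), so not before 9 June 2028; acted on 5 June 2028, 4 days prematurely.
The analysis stops there.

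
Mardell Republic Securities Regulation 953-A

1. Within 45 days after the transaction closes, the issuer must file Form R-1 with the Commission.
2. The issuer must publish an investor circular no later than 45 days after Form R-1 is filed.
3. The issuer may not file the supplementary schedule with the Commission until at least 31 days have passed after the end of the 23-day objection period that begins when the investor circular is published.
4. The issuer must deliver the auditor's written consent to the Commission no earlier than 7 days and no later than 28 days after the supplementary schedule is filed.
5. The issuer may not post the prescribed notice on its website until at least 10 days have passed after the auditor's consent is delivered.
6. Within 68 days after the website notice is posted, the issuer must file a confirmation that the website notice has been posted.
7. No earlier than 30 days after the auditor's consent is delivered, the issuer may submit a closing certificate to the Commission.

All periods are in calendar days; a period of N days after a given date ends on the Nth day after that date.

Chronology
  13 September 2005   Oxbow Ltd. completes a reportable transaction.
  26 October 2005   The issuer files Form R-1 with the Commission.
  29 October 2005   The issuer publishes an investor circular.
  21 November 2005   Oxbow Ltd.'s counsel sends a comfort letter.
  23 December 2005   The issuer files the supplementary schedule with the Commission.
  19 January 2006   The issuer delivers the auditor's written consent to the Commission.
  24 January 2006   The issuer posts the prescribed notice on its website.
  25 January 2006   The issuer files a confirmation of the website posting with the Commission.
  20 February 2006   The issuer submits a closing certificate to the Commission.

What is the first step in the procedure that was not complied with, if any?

Step 5

Step 1 — counting 45 days from 13 September 2005 (when the transaction closes) gives a deadline of 28 October 2005; 26 October 2005 is within that limit.
Step 2 — counting 45 days from 26 October 2005 (when Form R-1 is filed) gives a deadline of 10 December 2005; 29 October 2005 is within that limit.
Step 3 — must wait 31 days from 21 November 2005 (end of the 23-day objection period, which began when the investor circular is published on 29 October 2005), so not before 22 December 2005; done 23 December 2005 — permitted.
Step 4 — 7 and 28 days from 23 December 2005 (when the supplementary schedule is filed) are 30 December 2005 and 20 January 2006 respectively; done 19 January 2006, which is between those dates.
Step 5 — must wait 10 days from 19 January 2006 (when the auditor's consent is delivered), so not before 29 January 2006; 24 January 2006 is 5 days before the earliest permitted date.
The procedure was therefore not followed at step 5.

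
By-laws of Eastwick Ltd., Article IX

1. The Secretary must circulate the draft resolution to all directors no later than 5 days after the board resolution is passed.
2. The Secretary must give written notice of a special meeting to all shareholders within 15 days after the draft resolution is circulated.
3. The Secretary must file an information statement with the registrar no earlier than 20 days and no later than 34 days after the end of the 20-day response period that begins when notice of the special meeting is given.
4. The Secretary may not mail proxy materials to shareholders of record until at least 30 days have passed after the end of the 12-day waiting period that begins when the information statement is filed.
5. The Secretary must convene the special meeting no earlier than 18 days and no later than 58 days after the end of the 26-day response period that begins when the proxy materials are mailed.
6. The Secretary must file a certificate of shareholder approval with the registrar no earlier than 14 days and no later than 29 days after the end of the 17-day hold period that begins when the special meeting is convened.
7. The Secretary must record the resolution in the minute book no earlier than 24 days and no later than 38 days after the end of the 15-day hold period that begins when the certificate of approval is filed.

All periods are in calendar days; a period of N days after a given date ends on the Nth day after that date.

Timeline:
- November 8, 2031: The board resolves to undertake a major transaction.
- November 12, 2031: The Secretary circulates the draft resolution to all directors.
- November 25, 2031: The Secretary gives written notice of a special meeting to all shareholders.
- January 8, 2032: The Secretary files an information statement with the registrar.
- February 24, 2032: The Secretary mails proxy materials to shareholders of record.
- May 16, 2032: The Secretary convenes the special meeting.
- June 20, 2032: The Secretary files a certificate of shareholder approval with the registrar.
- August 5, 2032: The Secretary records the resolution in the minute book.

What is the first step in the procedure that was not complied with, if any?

(1) due by November 8, 2031 + 5 days = November 13, 2031; done November 12, 2031 — timely.
(2) due by November 12, 2031 + 15 days = November 27, 2031; November 25, 2031 is within that limit.
(3) the permitted window runs from December 15, 2031 + 20 = January 4, 2032 to December 15, 2031 + 34 = January 18, 2032; done January 8, 2032, which is between those dates.
(4) permitted from January 20, 2032 + 30 days = February 19, 2032 onward; done February 24, 2032, after the minimum wait.
(5) the permitted window runs from March 21, 2032 + 18 = April 8, 2032 to March 21, 2032 + 58 = May 18, 2032; done May 16, 2032 — within the window.
(6) the permitted window runs from June 2, 2032 + 14 = June 16, 2032 to June 2, 2032 + 29 = July 1, 2032; done June 20, 2032, which is between those dates.
(7) the permitted window runs from July 5, 2032 + 24 = July 29, 2032 to July 5, 2032 + 38 = August 12, 2032; August 5, 2032 falls inside that range.

None — every step was satisfied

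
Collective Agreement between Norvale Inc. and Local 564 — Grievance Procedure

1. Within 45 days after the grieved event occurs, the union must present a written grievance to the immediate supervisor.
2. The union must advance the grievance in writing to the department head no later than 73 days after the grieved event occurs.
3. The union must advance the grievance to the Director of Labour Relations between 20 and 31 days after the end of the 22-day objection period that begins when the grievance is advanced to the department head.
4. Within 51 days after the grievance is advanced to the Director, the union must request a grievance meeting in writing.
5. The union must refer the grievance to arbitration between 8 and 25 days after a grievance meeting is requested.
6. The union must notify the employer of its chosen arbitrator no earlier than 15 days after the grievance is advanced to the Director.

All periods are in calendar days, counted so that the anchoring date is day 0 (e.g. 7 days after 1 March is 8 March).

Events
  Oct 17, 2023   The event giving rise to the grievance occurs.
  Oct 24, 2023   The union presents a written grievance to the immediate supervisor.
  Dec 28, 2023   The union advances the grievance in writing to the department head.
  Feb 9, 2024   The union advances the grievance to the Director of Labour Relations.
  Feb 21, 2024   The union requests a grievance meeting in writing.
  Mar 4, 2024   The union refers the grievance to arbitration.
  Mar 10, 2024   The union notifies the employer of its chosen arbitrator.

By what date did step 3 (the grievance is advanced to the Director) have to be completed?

The grievance is advanced to the department head on Dec 28, 2023; the 22-day objection period therefore ends Jan 19, 2024, and step 3 runs from that date. The window is 20–31 days after Jan 19, 2024; it closes on Feb 19, 2024.

Feb 19, 2024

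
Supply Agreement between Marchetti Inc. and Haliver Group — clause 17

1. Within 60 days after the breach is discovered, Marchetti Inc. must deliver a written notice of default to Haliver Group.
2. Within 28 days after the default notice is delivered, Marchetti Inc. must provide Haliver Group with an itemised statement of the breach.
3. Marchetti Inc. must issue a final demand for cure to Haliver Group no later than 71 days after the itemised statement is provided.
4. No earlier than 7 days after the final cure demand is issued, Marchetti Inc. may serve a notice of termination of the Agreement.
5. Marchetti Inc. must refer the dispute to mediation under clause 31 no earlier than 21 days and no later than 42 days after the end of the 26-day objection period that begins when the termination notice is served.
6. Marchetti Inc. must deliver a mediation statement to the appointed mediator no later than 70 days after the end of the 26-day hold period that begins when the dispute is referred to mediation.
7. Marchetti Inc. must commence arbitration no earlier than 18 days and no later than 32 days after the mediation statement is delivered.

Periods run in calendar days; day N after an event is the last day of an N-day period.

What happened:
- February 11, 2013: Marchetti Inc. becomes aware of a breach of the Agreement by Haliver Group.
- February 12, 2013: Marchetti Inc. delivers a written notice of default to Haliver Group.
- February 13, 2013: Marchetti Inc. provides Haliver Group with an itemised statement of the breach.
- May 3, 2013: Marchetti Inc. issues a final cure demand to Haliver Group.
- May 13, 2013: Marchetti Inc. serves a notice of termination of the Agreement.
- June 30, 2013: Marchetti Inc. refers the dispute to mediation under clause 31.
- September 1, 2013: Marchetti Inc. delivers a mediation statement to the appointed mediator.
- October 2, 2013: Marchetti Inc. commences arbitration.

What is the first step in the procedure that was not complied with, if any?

(1) due by February 11, 2013 + 60 days = April 12, 2013; completed February 12, 2013, before the deadline.
(2) due by February 12, 2013 + 28 days = March 12, 2013; done February 13, 2013 — timely.
(3) due by February 13, 2013 + 71 days = April 25, 2013; done May 3, 2013 — 8 days late.

Step 3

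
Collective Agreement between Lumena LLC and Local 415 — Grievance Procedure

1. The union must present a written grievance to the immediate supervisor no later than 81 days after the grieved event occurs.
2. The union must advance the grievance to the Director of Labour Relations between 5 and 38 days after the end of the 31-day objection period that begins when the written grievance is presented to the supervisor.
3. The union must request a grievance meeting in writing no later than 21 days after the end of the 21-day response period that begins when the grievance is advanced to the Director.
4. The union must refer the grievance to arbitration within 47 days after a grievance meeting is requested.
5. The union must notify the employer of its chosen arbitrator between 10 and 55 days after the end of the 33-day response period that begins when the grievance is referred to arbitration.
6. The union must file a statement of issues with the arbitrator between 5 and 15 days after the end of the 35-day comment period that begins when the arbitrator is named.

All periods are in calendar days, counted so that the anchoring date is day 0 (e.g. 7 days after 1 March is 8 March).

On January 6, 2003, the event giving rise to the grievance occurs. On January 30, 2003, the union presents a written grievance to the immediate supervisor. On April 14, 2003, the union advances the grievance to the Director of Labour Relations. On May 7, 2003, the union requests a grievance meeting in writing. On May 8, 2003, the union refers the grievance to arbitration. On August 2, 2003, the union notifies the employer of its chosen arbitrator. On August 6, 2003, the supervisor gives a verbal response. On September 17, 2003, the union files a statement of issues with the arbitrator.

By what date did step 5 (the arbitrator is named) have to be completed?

The grievance is referred to arbitration on May 8, 2003; the 33-day response period therefore ends June 10, 2003, and step 5 runs from that date. The window is 10–55 days after June 10, 2003; it closes on August 4, 2003.

August 4, 2003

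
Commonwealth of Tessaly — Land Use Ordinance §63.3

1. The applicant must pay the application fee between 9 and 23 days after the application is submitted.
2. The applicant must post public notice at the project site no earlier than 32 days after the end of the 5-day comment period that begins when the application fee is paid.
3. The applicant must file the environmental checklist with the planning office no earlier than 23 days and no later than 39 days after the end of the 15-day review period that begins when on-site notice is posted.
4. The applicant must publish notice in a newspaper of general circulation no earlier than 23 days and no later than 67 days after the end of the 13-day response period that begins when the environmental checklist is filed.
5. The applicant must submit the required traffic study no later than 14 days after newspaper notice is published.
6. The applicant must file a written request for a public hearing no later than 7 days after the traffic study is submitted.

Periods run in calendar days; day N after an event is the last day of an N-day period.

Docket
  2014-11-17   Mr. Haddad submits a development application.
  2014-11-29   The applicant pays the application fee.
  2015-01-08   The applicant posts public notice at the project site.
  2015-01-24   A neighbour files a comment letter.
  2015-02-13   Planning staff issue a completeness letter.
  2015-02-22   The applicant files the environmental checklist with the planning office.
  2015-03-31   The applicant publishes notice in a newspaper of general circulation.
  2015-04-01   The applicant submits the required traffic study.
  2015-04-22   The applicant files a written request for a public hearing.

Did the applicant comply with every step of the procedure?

(1) the permitted window runs from 2014-11-17 + 9 = 2014-11-26 to 2014-11-17 + 23 = 2014-12-10; done 2014-11-29 — within the window.
(2) permitted from 2014-12-04 + 32 days = 2015-01-05 onward; done 2015-01-08, after the minimum wait.
(3) the permitted window runs from 2015-01-23 + 23 = 2015-02-15 to 2015-01-23 + 39 = 2015-03-03; done 2015-02-22, which is between those dates.
(4) the permitted window runs from 2015-03-07 + 23 = 2015-03-30 to 2015-03-07 + 67 = 2015-05-13; done 2015-03-31, which is between those dates.
(5) due by 2015-03-31 + 14 days = 2015-04-14; 2015-04-01 is within that limit.
(6) due by 2015-04-01 + 7 days = 2015-04-08; 2015-04-22 misses that deadline by 14 days.

No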